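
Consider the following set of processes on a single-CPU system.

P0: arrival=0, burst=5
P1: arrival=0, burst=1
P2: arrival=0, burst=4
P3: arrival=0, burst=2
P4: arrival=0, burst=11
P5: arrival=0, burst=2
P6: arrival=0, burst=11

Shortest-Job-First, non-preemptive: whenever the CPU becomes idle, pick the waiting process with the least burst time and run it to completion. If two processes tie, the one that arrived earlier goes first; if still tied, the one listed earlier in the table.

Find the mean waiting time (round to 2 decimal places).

Gantt: | P1 0-1 | P3 1-3 | P5 3-5 | P2 5-9 | P0 9-14 | P4 14-25 | P6 25-36 |
Completion: P0=14  P1=1  P2=9  P3=3  P4=25  P5=5  P6=36
Waiting times: P0=9, P1=0, P2=5, P3=1, P4=14, P5=3, P6=25
Average waiting = (9+0+5+1+14+3+25) / 7 = 57/7 = 8.14

8.14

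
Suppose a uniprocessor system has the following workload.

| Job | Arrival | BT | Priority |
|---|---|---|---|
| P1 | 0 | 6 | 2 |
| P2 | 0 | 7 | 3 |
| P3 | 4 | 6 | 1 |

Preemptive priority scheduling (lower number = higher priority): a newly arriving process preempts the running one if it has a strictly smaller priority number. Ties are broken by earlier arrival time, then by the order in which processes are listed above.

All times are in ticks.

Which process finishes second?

P1

Timeline: | P1 0-4 | P3 4-10 | P1 10-12 | P2 12-19 |
Completion: P1=12  P2=19  P3=10
Turnaround (C−A): P1=12  P2=19  P3=6
Finish order: P3 → P1 → P2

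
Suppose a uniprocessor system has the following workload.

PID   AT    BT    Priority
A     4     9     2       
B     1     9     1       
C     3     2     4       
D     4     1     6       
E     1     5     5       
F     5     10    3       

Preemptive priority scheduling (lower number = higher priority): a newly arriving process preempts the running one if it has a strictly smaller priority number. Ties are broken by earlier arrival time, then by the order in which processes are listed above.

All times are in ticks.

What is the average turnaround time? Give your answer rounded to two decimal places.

24.00

Timeline: | idle 0-1 | B 1-10 | A 10-19 | F 19-29 | C 29-31 | E 31-36 | D 36-37 |
Completion: A=19  B=10  C=31  D=37  E=36  F=29
Turnaround times: A=15, B=9, C=28, D=33, E=35, F=24
Average turnaround = (15+9+28+33+35+24) / 6 = 144/6 = 24.00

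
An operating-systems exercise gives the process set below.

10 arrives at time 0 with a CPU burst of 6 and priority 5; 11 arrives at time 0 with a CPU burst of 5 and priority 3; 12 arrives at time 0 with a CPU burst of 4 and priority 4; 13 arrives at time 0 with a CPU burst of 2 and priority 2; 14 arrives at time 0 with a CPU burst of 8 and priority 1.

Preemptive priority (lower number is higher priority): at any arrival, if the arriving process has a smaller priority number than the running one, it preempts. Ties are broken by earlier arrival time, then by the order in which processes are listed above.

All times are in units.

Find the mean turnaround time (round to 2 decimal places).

Schedule: | 14 0-8 | 13 8-10 | 11 10-15 | 12 15-19 | 10 19-25 |
Completion: 10=25  11=15  12=19  13=10  14=8
Turnaround (C−A): 10=25  11=15  12=19  13=10  14=8
Turnaround times: 10=25, 11=15, 12=19, 13=10, 14=8
Average turnaround = (25+15+19+10+8) / 5 = 77/5 = 15.40

15.40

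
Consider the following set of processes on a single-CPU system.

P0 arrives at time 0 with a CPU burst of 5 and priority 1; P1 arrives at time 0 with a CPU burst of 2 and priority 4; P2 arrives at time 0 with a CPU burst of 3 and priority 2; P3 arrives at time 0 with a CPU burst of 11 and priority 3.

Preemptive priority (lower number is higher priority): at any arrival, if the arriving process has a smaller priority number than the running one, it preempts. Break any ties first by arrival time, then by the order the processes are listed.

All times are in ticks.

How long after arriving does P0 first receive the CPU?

Gantt: | P0 0-5 | P2 5-8 | P3 8-19 | P1 19-21 |
Completion: P0=5  P1=21  P2=8  P3=19
Turnaround (C−A): P0=5  P1=21  P2=8  P3=19
Response(P0) = first start − arrival = 0 − 0 = 0

0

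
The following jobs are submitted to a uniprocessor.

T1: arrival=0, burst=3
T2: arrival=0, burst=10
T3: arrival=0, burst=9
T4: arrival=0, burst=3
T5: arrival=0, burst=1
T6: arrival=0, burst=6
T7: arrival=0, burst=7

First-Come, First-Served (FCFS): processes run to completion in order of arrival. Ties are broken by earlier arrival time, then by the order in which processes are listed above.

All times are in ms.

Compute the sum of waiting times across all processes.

Schedule: | T1 0-3 | T2 3-13 | T3 13-22 | T4 22-25 | T5 25-26 | T6 26-32 | T7 32-39 |
Completion: T1=3  T2=13  T3=22  T4=25  T5=26  T6=32  T7=39
Turnaround (C−A): T1=3  T2=13  T3=22  T4=25  T5=26  T6=32  T7=39
Waiting = turnaround − burst: T1=0, T2=3, T3=13, T4=22, T5=25, T6=26, T7=32
Total waiting = 0 + 3 + 13 + 22 + 25 + 26 + 32 = 121

121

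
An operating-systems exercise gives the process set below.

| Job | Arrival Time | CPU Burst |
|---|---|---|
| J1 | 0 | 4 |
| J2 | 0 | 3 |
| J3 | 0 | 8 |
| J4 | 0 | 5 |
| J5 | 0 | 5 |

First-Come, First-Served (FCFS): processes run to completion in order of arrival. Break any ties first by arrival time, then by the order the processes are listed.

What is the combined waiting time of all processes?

46

Timeline: | J1 0-4 | J2 4-7 | J3 7-15 | J4 15-20 | J5 20-25 |
Completion: J1=4  J2=7  J3=15  J4=20  J5=25
Turnaround (C−A): J1=4  J2=7  J3=15  J4=20  J5=25
Waiting = turnaround − burst: J1=0, J2=4, J3=7, J4=15, J5=20
Total waiting = 0 + 4 + 7 + 15 + 20 = 46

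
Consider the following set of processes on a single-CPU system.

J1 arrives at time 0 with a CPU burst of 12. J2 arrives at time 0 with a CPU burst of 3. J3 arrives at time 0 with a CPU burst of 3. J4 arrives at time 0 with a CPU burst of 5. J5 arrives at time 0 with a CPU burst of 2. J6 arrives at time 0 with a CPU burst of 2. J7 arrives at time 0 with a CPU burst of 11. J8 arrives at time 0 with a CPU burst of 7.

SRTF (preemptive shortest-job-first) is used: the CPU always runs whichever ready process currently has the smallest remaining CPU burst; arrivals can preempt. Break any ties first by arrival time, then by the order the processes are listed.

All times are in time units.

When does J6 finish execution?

Gantt: | J5 0-2 | J6 2-4 | J2 4-7 | J3 7-10 | J4 10-15 | J8 15-22 | J7 22-33 | J1 33-45 |
Completion: J1=45  J2=7  J3=10  J4=15  J5=2  J6=4  J7=33  J8=22
Turnaround (C−A): J1=45  J2=7  J3=10  J4=15  J5=2  J6=4  J7=33  J8=22

4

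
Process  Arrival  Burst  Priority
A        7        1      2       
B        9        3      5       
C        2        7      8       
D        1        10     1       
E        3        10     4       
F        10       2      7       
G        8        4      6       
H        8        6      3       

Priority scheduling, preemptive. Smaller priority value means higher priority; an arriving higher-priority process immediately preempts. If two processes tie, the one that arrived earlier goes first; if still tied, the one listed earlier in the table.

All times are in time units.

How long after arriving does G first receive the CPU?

Schedule: | idle 0-1 | D 1-11 | A 11-12 | H 12-18 | E 18-28 | B 28-31 | G 31-35 | F 35-37 | C 37-44 |
Completion: A=12  B=31  C=44  D=11  E=28  F=37  G=35  H=18
Response(G) = first start − arrival = 31 − 8 = 23

23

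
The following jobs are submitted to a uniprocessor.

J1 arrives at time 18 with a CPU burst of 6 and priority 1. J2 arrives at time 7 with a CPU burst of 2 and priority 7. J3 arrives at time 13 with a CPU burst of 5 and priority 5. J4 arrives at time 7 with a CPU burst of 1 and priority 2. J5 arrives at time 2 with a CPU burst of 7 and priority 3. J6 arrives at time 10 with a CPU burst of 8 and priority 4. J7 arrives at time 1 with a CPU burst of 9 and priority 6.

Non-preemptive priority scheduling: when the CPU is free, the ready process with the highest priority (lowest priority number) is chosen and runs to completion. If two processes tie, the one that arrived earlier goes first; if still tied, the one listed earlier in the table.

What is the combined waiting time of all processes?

75

Timeline: | idle 0-1 | J7 1-10 | J4 10-11 | J5 11-18 | J1 18-24 | J6 24-32 | J3 32-37 | J2 37-39 |
Completion: J1=24  J2=39  J3=37  J4=11  J5=18  J6=32  J7=10
Waiting = turnaround − burst: J1=0, J2=30, J3=19, J4=3, J5=9, J6=14, J7=0
Total waiting = 0 + 30 + 19 + 3 + 9 + 14 + 0 = 75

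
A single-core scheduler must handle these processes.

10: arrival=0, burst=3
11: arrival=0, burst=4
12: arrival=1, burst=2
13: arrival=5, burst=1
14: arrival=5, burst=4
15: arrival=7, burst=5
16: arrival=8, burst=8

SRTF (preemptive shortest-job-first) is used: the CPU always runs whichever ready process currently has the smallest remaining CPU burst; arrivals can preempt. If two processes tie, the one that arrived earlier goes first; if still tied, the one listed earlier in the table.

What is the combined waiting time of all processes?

Timeline: | 10 0-3 | 12 3-5 | 13 5-6 | 11 6-10 | 14 10-14 | 15 14-19 | 16 19-27 |
Completion: 10=3  11=10  12=5  13=6  14=14  15=19  16=27
Turnaround (C−A): 10=3  11=10  12=4  13=1  14=9  15=12  16=19
Waiting = turnaround − burst: 10=0, 11=6, 12=2, 13=0, 14=5, 15=7, 16=11
Total waiting = 0 + 6 + 2 + 0 + 5 + 7 + 11 = 31

31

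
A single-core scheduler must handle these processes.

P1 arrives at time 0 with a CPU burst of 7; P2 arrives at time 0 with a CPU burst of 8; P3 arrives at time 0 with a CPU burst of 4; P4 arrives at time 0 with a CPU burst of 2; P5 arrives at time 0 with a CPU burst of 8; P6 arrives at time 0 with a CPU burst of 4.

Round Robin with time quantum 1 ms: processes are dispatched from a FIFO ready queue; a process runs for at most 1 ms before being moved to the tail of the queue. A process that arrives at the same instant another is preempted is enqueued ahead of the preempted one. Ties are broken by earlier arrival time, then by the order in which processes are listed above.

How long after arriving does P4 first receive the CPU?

Schedule: | P1 0-1 | P2 1-2 | P3 2-3 | P4 3-4 | P5 4-5 | P6 5-6 | P1 6-7 | P2 7-8 | P3 8-9 | P4 9-10 | P5 10-11 | P6 11-12 | P1 12-13 | P2 13-14 | P3 14-15 | P5 15-16 | P6 16-17 | P1 17-18 | P2 18-19 | P3 19-20 | P5 20-21 | P6 21-22 | P1 22-23 | P2 23-24 | P5 24-25 | P1 25-26 | P2 26-27 | P5 27-28 | P1 28-29 | P2 29-30 | P5 30-31 | P2 31-32 | P5 32-33 |
Completion: P1=29  P2=32  P3=20  P4=10  P5=33  P6=22
Turnaround (C−A): P1=29  P2=32  P3=20  P4=10  P5=33  P6=22
Response(P4) = first start − arrival = 3 − 0 = 3

3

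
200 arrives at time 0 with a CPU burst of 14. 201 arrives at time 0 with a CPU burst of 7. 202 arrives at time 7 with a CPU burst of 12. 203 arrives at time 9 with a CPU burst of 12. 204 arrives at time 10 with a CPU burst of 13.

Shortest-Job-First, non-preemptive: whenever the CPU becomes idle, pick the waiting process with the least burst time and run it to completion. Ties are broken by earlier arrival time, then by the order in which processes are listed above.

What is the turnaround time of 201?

Schedule: | 201 0-7 | 202 7-19 | 203 19-31 | 204 31-44 | 200 44-58 |
Completion: 200=58  201=7  202=19  203=31  204=44
Turnaround (C−A): 200=58  201=7  202=12  203=22  204=34
Turnaround(201) = completion − arrival = 7 − 0 = 7

7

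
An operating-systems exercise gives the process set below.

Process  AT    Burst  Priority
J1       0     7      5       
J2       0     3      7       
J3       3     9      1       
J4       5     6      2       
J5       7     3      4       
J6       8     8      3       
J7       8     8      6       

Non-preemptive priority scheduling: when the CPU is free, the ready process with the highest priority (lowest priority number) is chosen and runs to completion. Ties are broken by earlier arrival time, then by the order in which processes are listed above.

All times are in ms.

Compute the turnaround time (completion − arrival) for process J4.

Schedule: | J1 0-7 | J3 7-16 | J4 16-22 | J6 22-30 | J5 30-33 | J7 33-41 | J2 41-44 |
Completion: J1=7  J2=44  J3=16  J4=22  J5=33  J6=30  J7=41
Turnaround(J4) = completion − arrival = 22 − 5 = 17

17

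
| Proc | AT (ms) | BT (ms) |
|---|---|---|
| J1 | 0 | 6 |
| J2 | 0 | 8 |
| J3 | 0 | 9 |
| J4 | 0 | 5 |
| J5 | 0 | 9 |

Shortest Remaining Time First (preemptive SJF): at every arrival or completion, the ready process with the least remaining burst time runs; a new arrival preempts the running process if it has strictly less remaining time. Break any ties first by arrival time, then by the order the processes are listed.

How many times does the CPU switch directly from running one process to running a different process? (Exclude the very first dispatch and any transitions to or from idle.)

4

Schedule: | J4 0-5 | J1 5-11 | J2 11-19 | J3 19-28 | J5 28-37 |
Completion: J1=11  J2=19  J3=28  J4=5  J5=37
Turnaround (C−A): J1=11  J2=19  J3=28  J4=5  J5=37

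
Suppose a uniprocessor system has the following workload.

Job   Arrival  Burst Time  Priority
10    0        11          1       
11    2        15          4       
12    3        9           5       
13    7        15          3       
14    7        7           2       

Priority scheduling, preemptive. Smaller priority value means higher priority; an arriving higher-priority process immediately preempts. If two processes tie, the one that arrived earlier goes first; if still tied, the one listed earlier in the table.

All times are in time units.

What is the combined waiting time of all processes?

Timeline: | 10 0-11 | 14 11-18 | 13 18-33 | 11 33-48 | 12 48-57 |
Completion: 10=11  11=48  12=57  13=33  14=18
Turnaround (C−A): 10=11  11=46  12=54  13=26  14=11
Waiting = turnaround − burst: 10=0, 11=31, 12=45, 13=11, 14=4
Total waiting = 0 + 31 + 45 + 11 + 4 = 91

91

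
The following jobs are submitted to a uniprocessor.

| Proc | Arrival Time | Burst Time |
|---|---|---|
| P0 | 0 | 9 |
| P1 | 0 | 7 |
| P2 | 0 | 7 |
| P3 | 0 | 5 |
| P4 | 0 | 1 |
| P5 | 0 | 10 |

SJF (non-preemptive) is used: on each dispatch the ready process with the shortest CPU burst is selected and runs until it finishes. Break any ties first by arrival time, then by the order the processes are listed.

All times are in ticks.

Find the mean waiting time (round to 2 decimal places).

Timeline: | P4 0-1 | P3 1-6 | P1 6-13 | P2 13-20 | P0 20-29 | P5 29-39 |
Completion: P0=29  P1=13  P2=20  P3=6  P4=1  P5=39
Turnaround (C−A): P0=29  P1=13  P2=20  P3=6  P4=1  P5=39
Waiting times: P0=20, P1=6, P2=13, P3=1, P4=0, P5=29
Average waiting = (20+6+13+1+0+29) / 6 = 69/6 = 11.50

11.50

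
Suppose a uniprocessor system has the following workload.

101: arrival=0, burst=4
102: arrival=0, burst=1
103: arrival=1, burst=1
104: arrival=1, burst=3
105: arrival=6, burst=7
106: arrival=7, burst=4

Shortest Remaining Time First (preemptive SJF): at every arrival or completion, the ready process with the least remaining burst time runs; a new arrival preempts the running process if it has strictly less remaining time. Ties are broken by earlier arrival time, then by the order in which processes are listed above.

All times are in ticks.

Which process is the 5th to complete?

106

Timeline: | 102 0-1 | 103 1-2 | 104 2-5 | 101 5-9 | 106 9-13 | 105 13-20 |
Completion: 101=9  102=1  103=2  104=5  105=20  106=13
Turnaround (C−A): 101=9  102=1  103=1  104=4  105=14  106=6
Finish order: 102 → 103 → 104 → 101 → 106 → 105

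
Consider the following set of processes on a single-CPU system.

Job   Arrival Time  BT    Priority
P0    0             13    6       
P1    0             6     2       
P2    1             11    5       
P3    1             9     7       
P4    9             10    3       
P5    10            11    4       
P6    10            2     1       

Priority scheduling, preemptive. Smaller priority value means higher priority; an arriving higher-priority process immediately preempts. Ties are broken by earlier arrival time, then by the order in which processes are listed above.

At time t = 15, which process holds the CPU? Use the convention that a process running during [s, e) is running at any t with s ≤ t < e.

P4

Gantt: | P1 0-6 | P2 6-9 | P4 9-10 | P6 10-12 | P4 12-21 | P5 21-32 | P2 32-40 | P0 40-53 | P3 53-62 |
Completion: P0=53  P1=6  P2=40  P3=62  P4=21  P5=32  P6=12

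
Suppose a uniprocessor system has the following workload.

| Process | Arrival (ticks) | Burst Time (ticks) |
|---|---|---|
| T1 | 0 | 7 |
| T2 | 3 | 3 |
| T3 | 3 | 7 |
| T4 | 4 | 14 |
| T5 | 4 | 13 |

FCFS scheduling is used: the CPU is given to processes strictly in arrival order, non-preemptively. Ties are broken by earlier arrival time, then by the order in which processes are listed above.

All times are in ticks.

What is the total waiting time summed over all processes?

51

Schedule: | T1 0-7 | T2 7-10 | T3 10-17 | T4 17-31 | T5 31-44 |
Completion: T1=7  T2=10  T3=17  T4=31  T5=44
Turnaround (C−A): T1=7  T2=7  T3=14  T4=27  T5=40
Waiting = turnaround − burst: T1=0, T2=4, T3=7, T4=13, T5=27
Total waiting = 0 + 4 + 7 + 13 + 27 = 51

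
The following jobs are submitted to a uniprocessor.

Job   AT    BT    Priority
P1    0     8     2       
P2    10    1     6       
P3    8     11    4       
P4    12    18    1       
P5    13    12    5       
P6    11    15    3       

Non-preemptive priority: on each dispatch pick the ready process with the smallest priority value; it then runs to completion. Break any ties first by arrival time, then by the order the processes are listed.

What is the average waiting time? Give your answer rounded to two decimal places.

Timeline: | P1 0-8 | P3 8-19 | P4 19-37 | P6 37-52 | P5 52-64 | P2 64-65 |
Completion: P1=8  P2=65  P3=19  P4=37  P5=64  P6=52
Waiting times: P1=0, P2=54, P3=0, P4=7, P5=39, P6=26
Average waiting = (0+54+0+7+39+26) / 6 = 126/6 = 21.00

21.00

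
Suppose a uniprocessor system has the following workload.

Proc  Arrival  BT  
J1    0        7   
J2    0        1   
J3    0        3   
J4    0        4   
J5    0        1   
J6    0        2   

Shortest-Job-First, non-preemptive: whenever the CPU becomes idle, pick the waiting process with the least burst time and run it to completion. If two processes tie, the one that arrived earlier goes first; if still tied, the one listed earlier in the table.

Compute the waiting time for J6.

Schedule: | J2 0-1 | J5 1-2 | J6 2-4 | J3 4-7 | J4 7-11 | J1 11-18 |
Completion: J1=18  J2=1  J3=7  J4=11  J5=2  J6=4
Waiting(J6) = turnaround − burst = 4 − 2 = 2

2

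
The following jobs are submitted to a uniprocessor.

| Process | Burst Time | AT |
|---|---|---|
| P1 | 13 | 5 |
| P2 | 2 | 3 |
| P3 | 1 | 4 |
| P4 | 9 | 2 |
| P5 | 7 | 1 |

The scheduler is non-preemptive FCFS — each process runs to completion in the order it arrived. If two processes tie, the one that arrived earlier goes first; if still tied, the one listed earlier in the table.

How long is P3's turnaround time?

16

Gantt: | idle 0-1 | P5 1-8 | P4 8-17 | P2 17-19 | P3 19-20 | P1 20-33 |
Completion: P1=33  P2=19  P3=20  P4=17  P5=8
Turnaround(P3) = completion − arrival = 20 − 4 = 16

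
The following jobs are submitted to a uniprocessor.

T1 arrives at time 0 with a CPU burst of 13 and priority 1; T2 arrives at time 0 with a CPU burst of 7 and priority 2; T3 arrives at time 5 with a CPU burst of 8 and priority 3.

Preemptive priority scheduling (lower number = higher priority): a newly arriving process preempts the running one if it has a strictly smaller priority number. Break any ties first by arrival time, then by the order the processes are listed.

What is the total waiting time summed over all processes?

28

Schedule: | T1 0-13 | T2 13-20 | T3 20-28 |
Completion: T1=13  T2=20  T3=28
Waiting = turnaround − burst: T1=0, T2=13, T3=15
Total waiting = 0 + 13 + 15 = 28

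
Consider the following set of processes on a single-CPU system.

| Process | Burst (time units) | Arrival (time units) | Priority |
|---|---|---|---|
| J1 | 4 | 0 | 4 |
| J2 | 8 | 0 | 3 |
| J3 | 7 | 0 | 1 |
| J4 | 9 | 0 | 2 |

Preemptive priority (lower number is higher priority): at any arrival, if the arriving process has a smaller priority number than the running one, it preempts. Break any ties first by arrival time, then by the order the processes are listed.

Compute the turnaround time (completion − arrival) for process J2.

24

Gantt: | J3 0-7 | J4 7-16 | J2 16-24 | J1 24-28 |
Completion: J1=28  J2=24  J3=7  J4=16
Turnaround (C−A): J1=28  J2=24  J3=7  J4=16
Turnaround(J2) = completion − arrival = 24 − 0 = 24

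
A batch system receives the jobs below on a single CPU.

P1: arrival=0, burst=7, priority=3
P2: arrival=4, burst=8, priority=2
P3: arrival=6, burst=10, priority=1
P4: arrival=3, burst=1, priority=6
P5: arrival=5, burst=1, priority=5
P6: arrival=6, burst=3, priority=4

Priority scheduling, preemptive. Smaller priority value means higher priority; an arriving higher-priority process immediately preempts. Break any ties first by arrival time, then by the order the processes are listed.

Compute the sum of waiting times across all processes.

Schedule: | P1 0-4 | P2 4-6 | P3 6-16 | P2 16-22 | P1 22-25 | P6 25-28 | P5 28-29 | P4 29-30 |
Completion: P1=25  P2=22  P3=16  P4=30  P5=29  P6=28
Turnaround (C−A): P1=25  P2=18  P3=10  P4=27  P5=24  P6=22
Waiting = turnaround − burst: P1=18, P2=10, P3=0, P4=26, P5=23, P6=19
Total waiting = 18 + 10 + 0 + 26 + 23 + 19 = 96

96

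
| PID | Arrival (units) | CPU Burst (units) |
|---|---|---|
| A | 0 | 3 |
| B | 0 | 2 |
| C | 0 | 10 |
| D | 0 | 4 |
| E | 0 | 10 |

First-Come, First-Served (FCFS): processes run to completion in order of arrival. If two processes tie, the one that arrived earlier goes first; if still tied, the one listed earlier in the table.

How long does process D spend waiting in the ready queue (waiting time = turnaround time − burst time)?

15

Gantt: | A 0-3 | B 3-5 | C 5-15 | D 15-19 | E 19-29 |
Completion: A=3  B=5  C=15  D=19  E=29
Waiting(D) = turnaround − burst = 19 − 4 = 15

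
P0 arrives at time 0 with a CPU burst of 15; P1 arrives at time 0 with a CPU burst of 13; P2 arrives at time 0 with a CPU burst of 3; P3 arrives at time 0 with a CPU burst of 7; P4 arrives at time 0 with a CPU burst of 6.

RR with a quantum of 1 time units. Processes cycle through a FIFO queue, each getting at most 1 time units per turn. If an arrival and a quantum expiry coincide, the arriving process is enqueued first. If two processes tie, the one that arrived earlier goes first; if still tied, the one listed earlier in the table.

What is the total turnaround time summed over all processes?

156

Schedule: | P0 0-1 | P1 1-2 | P2 2-3 | P3 3-4 | P4 4-5 | P0 5-6 | P1 6-7 | P2 7-8 | P3 8-9 | P4 9-10 | P0 10-11 | P1 11-12 | P2 12-13 | P3 13-14 | P4 14-15 | P0 15-16 | P1 16-17 | P3 17-18 | P4 18-19 | P0 19-20 | P1 20-21 | P3 21-22 | P4 22-23 | P0 23-24 | P1 24-25 | P3 25-26 | P4 26-27 | P0 27-28 | P1 28-29 | P3 29-30 | P0 30-31 | P1 31-32 | P0 32-33 | P1 33-34 | P0 34-35 | P1 35-36 | P0 36-37 | P1 37-38 | P0 38-39 | P1 39-40 | P0 40-41 | P1 41-42 | P0 42-44 |
Completion: P0=44  P1=42  P2=13  P3=30  P4=27
Turnaround (C−A): P0=44  P1=42  P2=13  P3=30  P4=27
Turnaround = completion − arrival: P0=44, P1=42, P2=13, P3=30, P4=27
Total turnaround = 44 + 42 + 13 + 30 + 27 = 156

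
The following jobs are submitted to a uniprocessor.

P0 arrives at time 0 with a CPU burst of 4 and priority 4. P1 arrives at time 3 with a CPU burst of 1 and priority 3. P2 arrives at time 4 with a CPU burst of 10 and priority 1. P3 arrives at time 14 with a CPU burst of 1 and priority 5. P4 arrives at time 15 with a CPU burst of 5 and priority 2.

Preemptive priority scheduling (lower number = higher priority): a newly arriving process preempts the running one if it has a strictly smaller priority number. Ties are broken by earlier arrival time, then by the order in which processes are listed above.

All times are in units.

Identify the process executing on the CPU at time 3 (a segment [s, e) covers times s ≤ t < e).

P1

Timeline: | P0 0-3 | P1 3-4 | P2 4-14 | P0 14-15 | P4 15-20 | P3 20-21 |
Completion: P0=15  P1=4  P2=14  P3=21  P4=20
Turnaround (C−A): P0=15  P1=1  P2=10  P3=7  P4=5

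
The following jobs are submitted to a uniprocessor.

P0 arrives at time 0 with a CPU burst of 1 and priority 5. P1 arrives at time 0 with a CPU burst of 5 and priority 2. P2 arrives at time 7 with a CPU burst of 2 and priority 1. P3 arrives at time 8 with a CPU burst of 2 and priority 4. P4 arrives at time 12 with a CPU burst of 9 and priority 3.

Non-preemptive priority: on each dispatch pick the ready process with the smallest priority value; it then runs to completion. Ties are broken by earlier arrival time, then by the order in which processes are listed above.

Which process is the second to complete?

P0

Gantt: | P1 0-5 | P0 5-6 | idle 6-7 | P2 7-9 | P3 9-11 | idle 11-12 | P4 12-21 |
Completion: P0=6  P1=5  P2=9  P3=11  P4=21
Turnaround (C−A): P0=6  P1=5  P2=2  P3=3  P4=9
Finish order: P1 → P0 → P2 → P3 → P4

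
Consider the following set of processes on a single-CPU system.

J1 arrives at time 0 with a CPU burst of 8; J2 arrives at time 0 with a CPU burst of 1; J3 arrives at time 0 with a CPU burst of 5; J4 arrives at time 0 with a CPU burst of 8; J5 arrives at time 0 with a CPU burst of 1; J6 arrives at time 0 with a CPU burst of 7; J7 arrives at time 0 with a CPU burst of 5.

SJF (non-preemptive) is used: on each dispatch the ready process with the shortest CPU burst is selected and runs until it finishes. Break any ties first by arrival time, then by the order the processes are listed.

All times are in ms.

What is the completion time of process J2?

1

Gantt: | J2 0-1 | J5 1-2 | J3 2-7 | J7 7-12 | J6 12-19 | J1 19-27 | J4 27-35 |
Completion: J1=27  J2=1  J3=7  J4=35  J5=2  J6=19  J7=12
Turnaround (C−A): J1=27  J2=1  J3=7  J4=35  J5=2  J6=19  J7=12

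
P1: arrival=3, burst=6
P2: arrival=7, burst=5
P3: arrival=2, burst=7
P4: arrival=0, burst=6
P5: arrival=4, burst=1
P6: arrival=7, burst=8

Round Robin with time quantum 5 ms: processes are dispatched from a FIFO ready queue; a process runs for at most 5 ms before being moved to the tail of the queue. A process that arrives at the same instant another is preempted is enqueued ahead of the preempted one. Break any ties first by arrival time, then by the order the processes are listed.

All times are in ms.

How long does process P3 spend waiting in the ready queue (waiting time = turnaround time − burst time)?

20

Schedule: | P4 0-5 | P3 5-10 | P1 10-15 | P5 15-16 | P4 16-17 | P2 17-22 | P6 22-27 | P3 27-29 | P1 29-30 | P6 30-33 |
Completion: P1=30  P2=22  P3=29  P4=17  P5=16  P6=33
Turnaround (C−A): P1=27  P2=15  P3=27  P4=17  P5=12  P6=26
Waiting(P3) = turnaround − burst = 27 − 7 = 20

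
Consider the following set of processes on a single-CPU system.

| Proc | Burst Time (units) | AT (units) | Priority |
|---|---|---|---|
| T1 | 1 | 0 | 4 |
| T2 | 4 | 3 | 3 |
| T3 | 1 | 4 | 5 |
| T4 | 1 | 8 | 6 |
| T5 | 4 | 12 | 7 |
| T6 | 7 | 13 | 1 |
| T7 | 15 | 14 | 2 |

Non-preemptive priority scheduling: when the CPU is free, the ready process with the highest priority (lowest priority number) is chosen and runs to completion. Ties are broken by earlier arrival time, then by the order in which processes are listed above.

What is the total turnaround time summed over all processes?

Gantt: | T1 0-1 | idle 1-3 | T2 3-7 | T3 7-8 | T4 8-9 | idle 9-12 | T5 12-16 | T6 16-23 | T7 23-38 |
Completion: T1=1  T2=7  T3=8  T4=9  T5=16  T6=23  T7=38
Turnaround (C−A): T1=1  T2=4  T3=4  T4=1  T5=4  T6=10  T7=24
Turnaround = completion − arrival: T1=1, T2=4, T3=4, T4=1, T5=4, T6=10, T7=24
Total turnaround = 1 + 4 + 4 + 1 + 4 + 10 + 24 = 48

48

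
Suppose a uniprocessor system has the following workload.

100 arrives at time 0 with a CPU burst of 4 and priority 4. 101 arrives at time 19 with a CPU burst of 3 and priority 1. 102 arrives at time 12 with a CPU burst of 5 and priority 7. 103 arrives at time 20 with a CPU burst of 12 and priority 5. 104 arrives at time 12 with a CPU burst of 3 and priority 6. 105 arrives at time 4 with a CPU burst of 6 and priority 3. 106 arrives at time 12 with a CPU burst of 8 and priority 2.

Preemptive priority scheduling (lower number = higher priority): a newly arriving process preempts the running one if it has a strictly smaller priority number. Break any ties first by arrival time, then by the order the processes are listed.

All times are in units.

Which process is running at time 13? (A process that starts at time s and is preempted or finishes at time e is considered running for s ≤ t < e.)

106

Schedule: | 100 0-4 | 105 4-10 | idle 10-12 | 106 12-19 | 101 19-22 | 106 22-23 | 103 23-35 | 104 35-38 | 102 38-43 |
Completion: 100=4  101=22  102=43  103=35  104=38  105=10  106=23
Turnaround (C−A): 100=4  101=3  102=31  103=15  104=26  105=6  106=11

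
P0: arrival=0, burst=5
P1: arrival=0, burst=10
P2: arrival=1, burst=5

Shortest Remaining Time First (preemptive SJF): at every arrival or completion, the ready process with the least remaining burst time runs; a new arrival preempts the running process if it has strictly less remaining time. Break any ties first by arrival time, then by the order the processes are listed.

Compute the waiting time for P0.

0

Timeline: | P0 0-5 | P2 5-10 | P1 10-20 |
Completion: P0=5  P1=20  P2=10
Turnaround (C−A): P0=5  P1=20  P2=9
Waiting(P0) = turnaround − burst = 5 − 5 = 0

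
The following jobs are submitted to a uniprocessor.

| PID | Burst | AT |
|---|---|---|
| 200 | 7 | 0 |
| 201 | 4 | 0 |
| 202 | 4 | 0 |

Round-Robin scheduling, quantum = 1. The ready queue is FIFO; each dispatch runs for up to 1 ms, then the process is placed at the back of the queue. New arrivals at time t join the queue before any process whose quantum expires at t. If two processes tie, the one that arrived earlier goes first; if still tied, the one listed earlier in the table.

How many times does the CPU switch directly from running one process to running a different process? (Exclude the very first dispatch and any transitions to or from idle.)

Timeline: | 200 0-1 | 201 1-2 | 202 2-3 | 200 3-4 | 201 4-5 | 202 5-6 | 200 6-7 | 201 7-8 | 202 8-9 | 200 9-10 | 201 10-11 | 202 11-12 | 200 12-15 |
Completion: 200=15  201=11  202=12

12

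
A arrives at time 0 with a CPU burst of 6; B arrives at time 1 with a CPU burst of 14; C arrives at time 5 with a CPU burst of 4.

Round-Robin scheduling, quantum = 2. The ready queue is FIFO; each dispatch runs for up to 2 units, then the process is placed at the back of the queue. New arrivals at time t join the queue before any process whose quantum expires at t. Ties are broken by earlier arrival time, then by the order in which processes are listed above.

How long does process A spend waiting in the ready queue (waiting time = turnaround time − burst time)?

6

Gantt: | A 0-2 | B 2-4 | A 4-6 | B 6-8 | C 8-10 | A 10-12 | B 12-14 | C 14-16 | B 16-24 |
Completion: A=12  B=24  C=16
Turnaround (C−A): A=12  B=23  C=11
Waiting(A) = turnaround − burst = 12 − 6 = 6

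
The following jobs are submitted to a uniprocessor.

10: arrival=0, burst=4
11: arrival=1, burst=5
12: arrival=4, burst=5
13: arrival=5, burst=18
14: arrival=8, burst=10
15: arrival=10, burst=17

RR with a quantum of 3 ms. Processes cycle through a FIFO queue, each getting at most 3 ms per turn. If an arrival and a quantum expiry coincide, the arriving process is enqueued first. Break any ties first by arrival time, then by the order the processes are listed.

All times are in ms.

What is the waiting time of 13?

Timeline: | 10 0-3 | 11 3-6 | 10 6-7 | 12 7-10 | 13 10-13 | 11 13-15 | 14 15-18 | 15 18-21 | 12 21-23 | 13 23-26 | 14 26-29 | 15 29-32 | 13 32-35 | 14 35-38 | 15 38-41 | 13 41-44 | 14 44-45 | 15 45-48 | 13 48-51 | 15 51-54 | 13 54-57 | 15 57-59 |
Completion: 10=7  11=15  12=23  13=57  14=45  15=59
Turnaround (C−A): 10=7  11=14  12=19  13=52  14=37  15=49
Waiting(13) = turnaround − burst = 52 − 18 = 34

34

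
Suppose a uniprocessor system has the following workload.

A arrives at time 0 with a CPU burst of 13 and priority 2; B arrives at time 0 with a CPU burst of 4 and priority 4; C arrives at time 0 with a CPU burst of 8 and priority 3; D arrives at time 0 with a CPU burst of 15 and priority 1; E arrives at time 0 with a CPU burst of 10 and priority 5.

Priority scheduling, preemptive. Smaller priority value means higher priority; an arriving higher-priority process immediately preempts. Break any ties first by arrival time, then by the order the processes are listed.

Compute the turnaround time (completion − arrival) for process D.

15

Schedule: | D 0-15 | A 15-28 | C 28-36 | B 36-40 | E 40-50 |
Completion: A=28  B=40  C=36  D=15  E=50
Turnaround (C−A): A=28  B=40  C=36  D=15  E=50
Turnaround(D) = completion − arrival = 15 − 0 = 15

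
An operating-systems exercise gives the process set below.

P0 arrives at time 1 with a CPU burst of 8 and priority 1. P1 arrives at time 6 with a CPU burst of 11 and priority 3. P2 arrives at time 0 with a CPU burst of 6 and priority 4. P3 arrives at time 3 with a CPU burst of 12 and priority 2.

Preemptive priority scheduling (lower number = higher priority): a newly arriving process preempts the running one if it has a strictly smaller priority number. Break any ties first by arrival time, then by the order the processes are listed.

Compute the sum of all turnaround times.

89

Gantt: | P2 0-1 | P0 1-9 | P3 9-21 | P1 21-32 | P2 32-37 |
Completion: P0=9  P1=32  P2=37  P3=21
Turnaround (C−A): P0=8  P1=26  P2=37  P3=18
Turnaround = completion − arrival: P0=8, P1=26, P2=37, P3=18
Total turnaround = 8 + 26 + 37 + 18 = 89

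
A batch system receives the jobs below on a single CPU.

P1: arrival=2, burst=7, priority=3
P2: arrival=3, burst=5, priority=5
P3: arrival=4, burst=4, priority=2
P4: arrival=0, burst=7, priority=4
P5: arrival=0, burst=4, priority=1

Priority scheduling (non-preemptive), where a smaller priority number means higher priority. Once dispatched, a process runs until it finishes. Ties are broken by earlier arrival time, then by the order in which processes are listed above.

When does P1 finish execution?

15

Timeline: | P5 0-4 | P3 4-8 | P1 8-15 | P4 15-22 | P2 22-27 |
Completion: P1=15  P2=27  P3=8  P4=22  P5=4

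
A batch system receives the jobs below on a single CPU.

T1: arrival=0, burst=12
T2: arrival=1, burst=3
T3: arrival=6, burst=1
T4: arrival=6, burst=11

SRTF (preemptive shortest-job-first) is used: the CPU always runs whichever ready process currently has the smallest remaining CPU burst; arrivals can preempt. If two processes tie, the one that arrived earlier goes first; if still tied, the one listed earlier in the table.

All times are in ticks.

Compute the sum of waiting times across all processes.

Schedule: | T1 0-1 | T2 1-4 | T1 4-6 | T3 6-7 | T1 7-16 | T4 16-27 |
Completion: T1=16  T2=4  T3=7  T4=27
Waiting = turnaround − burst: T1=4, T2=0, T3=0, T4=10
Total waiting = 4 + 0 + 0 + 10 = 14

14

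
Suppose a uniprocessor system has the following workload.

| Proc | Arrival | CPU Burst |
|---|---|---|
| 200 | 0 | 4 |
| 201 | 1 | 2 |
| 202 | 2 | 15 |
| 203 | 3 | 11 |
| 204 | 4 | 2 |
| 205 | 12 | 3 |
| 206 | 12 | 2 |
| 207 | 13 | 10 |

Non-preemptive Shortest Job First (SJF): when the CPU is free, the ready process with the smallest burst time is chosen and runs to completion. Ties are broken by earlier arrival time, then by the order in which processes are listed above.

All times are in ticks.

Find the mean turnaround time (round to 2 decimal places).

14.75

Schedule: | 200 0-4 | 201 4-6 | 204 6-8 | 203 8-19 | 206 19-21 | 205 21-24 | 207 24-34 | 202 34-49 |
Completion: 200=4  201=6  202=49  203=19  204=8  205=24  206=21  207=34
Turnaround (C−A): 200=4  201=5  202=47  203=16  204=4  205=12  206=9  207=21
Turnaround times: 200=4, 201=5, 202=47, 203=16, 204=4, 205=12, 206=9, 207=21
Average turnaround = (4+5+47+16+4+12+9+21) / 8 = 118/8 = 14.75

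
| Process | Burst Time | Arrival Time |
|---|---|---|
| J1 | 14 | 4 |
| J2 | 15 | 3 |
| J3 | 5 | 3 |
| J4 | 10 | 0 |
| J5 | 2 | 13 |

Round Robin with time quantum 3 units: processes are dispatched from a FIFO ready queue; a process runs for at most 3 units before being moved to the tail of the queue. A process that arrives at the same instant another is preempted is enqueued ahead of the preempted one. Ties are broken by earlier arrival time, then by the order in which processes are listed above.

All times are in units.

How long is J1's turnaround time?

42

Gantt: | J4 0-3 | J2 3-6 | J3 6-9 | J4 9-12 | J1 12-15 | J2 15-18 | J3 18-20 | J4 20-23 | J5 23-25 | J1 25-28 | J2 28-31 | J4 31-32 | J1 32-35 | J2 35-38 | J1 38-41 | J2 41-44 | J1 44-46 |
Completion: J1=46  J2=44  J3=20  J4=32  J5=25
Turnaround (C−A): J1=42  J2=41  J3=17  J4=32  J5=12
Turnaround(J1) = completion − arrival = 46 − 4 = 42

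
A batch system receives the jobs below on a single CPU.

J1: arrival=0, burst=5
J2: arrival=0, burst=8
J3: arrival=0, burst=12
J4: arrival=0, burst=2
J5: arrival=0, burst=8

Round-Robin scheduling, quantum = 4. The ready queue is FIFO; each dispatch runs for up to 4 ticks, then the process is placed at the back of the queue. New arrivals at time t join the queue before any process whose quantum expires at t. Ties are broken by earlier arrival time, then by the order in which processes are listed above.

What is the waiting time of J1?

14

Timeline: | J1 0-4 | J2 4-8 | J3 8-12 | J4 12-14 | J5 14-18 | J1 18-19 | J2 19-23 | J3 23-27 | J5 27-31 | J3 31-35 |
Completion: J1=19  J2=23  J3=35  J4=14  J5=31
Waiting(J1) = turnaround − burst = 19 − 5 = 14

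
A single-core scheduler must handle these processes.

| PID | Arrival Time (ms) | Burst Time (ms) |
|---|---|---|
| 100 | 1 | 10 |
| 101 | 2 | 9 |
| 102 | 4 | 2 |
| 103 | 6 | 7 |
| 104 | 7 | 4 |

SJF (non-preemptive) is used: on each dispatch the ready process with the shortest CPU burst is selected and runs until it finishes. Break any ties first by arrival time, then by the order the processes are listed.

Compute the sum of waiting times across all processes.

46

Timeline: | idle 0-1 | 100 1-11 | 102 11-13 | 104 13-17 | 103 17-24 | 101 24-33 |
Completion: 100=11  101=33  102=13  103=24  104=17
Turnaround (C−A): 100=10  101=31  102=9  103=18  104=10
Waiting = turnaround − burst: 100=0, 101=22, 102=7, 103=11, 104=6
Total waiting = 0 + 22 + 7 + 11 + 6 = 46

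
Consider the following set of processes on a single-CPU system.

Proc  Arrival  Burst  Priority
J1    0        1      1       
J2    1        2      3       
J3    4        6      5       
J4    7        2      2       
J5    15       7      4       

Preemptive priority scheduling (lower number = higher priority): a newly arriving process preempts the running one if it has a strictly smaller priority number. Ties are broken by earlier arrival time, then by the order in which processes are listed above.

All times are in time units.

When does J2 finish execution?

3

Schedule: | J1 0-1 | J2 1-3 | idle 3-4 | J3 4-7 | J4 7-9 | J3 9-12 | idle 12-15 | J5 15-22 |
Completion: J1=1  J2=3  J3=12  J4=9  J5=22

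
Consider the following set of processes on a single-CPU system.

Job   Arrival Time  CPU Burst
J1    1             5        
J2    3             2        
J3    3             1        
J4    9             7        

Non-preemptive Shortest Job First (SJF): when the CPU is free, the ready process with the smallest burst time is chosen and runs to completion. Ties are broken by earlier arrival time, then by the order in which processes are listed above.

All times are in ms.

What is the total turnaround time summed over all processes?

22

Gantt: | idle 0-1 | J1 1-6 | J3 6-7 | J2 7-9 | J4 9-16 |
Completion: J1=6  J2=9  J3=7  J4=16
Turnaround (C−A): J1=5  J2=6  J3=4  J4=7
Turnaround = completion − arrival: J1=5, J2=6, J3=4, J4=7
Total turnaround = 5 + 6 + 4 + 7 = 22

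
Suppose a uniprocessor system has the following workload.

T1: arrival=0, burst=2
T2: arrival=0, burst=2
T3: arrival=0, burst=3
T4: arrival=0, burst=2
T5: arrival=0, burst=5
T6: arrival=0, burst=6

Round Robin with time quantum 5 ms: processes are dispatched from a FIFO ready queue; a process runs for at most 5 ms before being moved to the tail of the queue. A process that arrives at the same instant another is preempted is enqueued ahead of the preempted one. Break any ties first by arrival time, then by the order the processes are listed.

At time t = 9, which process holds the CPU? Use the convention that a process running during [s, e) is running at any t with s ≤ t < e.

T5

Gantt: | T1 0-2 | T2 2-4 | T3 4-7 | T4 7-9 | T5 9-14 | T6 14-20 |
Completion: T1=2  T2=4  T3=7  T4=9  T5=14  T6=20
Turnaround (C−A): T1=2  T2=4  T3=7  T4=9  T5=14  T6=20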